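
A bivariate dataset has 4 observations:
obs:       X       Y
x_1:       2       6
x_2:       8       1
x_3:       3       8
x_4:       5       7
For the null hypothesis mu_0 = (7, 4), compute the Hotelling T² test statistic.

Step 1 — sample mean vector:
  mean(X) = (2 + 8 + 3 + 5) / 4 = 18/4 = 4.5
  mean(Y) = (6 + 1 + 8 + 7) / 4 = 22/4 = 5.5
  x̄ = (4.5, 5.5),  deviation x̄ - mu_0 = (4.5, 5.5) - (7, 4) = (-2.5, 1.5).

Step 2 — sample covariance matrix, S[i,j] = (1/(n-1)) · Σ_k (x_{k,i} - mean_i) · (x_{k,j} - mean_j), divisor n-1 = 3:
  S[X,X] = ((-2.5)·(-2.5) + (3.5)·(3.5) + (-1.5)·(-1.5) + (0.5)·(0.5)) / 3 = 21/3 = 7
  S[X,Y] = ((-2.5)·(0.5) + (3.5)·(-4.5) + (-1.5)·(2.5) + (0.5)·(1.5)) / 3 = -20/3 = -6.6667
  S[Y,Y] = ((0.5)·(0.5) + (-4.5)·(-4.5) + (2.5)·(2.5) + (1.5)·(1.5)) / 3 = 29/3 = 9.6667
  S = [[7, -6.6667],
 [-6.6667, 9.6667]].

Step 3 — invert S. det(S) = 7·9.6667 - (-6.6667)² = 23.2222.
  S^{-1} = (1/det) · [[d, -b], [-b, a]] = [[0.4163, 0.2871],
 [0.2871, 0.3014]].

Step 4 — quadratic form (x̄ - mu_0)^T · S^{-1} · (x̄ - mu_0):
  S^{-1} · (x̄ - mu_0) = (-0.61, -0.2656),
  (x̄ - mu_0)^T · [...] = (-2.5)·(-0.61) + (1.5)·(-0.2656) = 1.1268.

Step 5 — scale by n: T² = 4 · 1.1268 = 4.5072.

T² ≈ 4.5072


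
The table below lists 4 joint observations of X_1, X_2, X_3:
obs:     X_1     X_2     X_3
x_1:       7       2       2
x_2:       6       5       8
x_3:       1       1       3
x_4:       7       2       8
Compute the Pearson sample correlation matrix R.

Step 1 — column means:
  mean(X_1) = (7 + 6 + 1 + 7) / 4 = 21/4 = 5.25
  mean(X_2) = (2 + 5 + 1 + 2) / 4 = 10/4 = 2.5
  mean(X_3) = (2 + 8 + 3 + 8) / 4 = 21/4 = 5.25

Step 2 — sample variances and covariances s[i,j] = (1/(n-1)) · Σ_k (x_{k,i} - mean_i) · (x_{k,j} - mean_j), with n-1 = 3:
  s[X_1,X_1] = ((1.75)·(1.75) + (0.75)·(0.75) + (-4.25)·(-4.25) + (1.75)·(1.75)) / 3 = 24.75/3 = 8.25
  s[X_1,X_2] = ((1.75)·(-0.5) + (0.75)·(2.5) + (-4.25)·(-1.5) + (1.75)·(-0.5)) / 3 = 6.5/3 = 2.1667
  s[X_1,X_3] = ((1.75)·(-3.25) + (0.75)·(2.75) + (-4.25)·(-2.25) + (1.75)·(2.75)) / 3 = 10.75/3 = 3.5833
  s[X_2,X_2] = ((-0.5)·(-0.5) + (2.5)·(2.5) + (-1.5)·(-1.5) + (-0.5)·(-0.5)) / 3 = 9/3 = 3
  s[X_2,X_3] = ((-0.5)·(-3.25) + (2.5)·(2.75) + (-1.5)·(-2.25) + (-0.5)·(2.75)) / 3 = 10.5/3 = 3.5
  s[X_3,X_3] = ((-3.25)·(-3.25) + (2.75)·(2.75) + (-2.25)·(-2.25) + (2.75)·(2.75)) / 3 = 30.75/3 = 10.25
  Sample standard deviations s_i = √(s[i,i]):
  s(X_1) = √(8.25) = 2.8723
  s(X_2) = √(3) = 1.7321
  s(X_3) = √(10.25) = 3.2016

Step 3 — r_{ij} = s_{ij} / (s_i · s_j):
  r[X_1,X_1] = 1 (diagonal).
  r[X_1,X_2] = 2.1667 / (2.8723 · 1.7321) = 2.1667 / 4.9749 = 0.4355
  r[X_1,X_3] = 3.5833 / (2.8723 · 3.2016) = 3.5833 / 9.1958 = 0.3897
  r[X_2,X_2] = 1 (diagonal).
  r[X_2,X_3] = 3.5 / (1.7321 · 3.2016) = 3.5 / 5.5453 = 0.6312
  r[X_3,X_3] = 1 (diagonal).

R is symmetric with unit diagonal. Assembling:

R = [[1, 0.4355, 0.3897],
 [0.4355, 1, 0.6312],
 [0.3897, 0.6312, 1]]


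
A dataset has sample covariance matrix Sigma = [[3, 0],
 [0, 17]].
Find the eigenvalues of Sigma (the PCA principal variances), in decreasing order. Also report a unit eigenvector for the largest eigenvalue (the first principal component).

Step 1 — characteristic polynomial of 2×2 Sigma:
  det(Sigma - λI) = λ² - trace · λ + det = 0.
  trace = 3 + 17 = 20, det = 3·17 - (0)² = 51.
Step 2 — discriminant:
  Δ = trace² - 4·det = 400 - 204 = 196.
Step 3 — eigenvalues:
  λ = (trace ± √Δ)/2 = (20 ± 14)/2,
  λ_1 = 17,  λ_2 = 3.

Step 4 — unit eigenvector for λ_1: Sigma is diagonal, so its eigenvectors are the coordinate axes. λ_1 = 17 is the diagonal entry on the second coordinate axis, hence
  v_1 = (0, 1) (||v_1|| = 1).

λ_1 = 17,  λ_2 = 3;  v_1 ≈ (0, 1)


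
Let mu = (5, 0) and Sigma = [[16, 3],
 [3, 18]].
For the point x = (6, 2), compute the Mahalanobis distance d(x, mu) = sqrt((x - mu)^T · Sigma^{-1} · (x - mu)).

Step 1 — centre the observation: (x - mu) = (1, 2).

Step 2 — invert Sigma. det(Sigma) = 16·18 - (3)² = 279.
  Sigma^{-1} = (1/det) · [[d, -b], [-b, a]] = [[0.0645, -0.0108],
 [-0.0108, 0.0573]].

Step 3 — form the quadratic (x - mu)^T · Sigma^{-1} · (x - mu):
  Sigma^{-1} · (x - mu) = (0.043, 0.1039).
  (x - mu)^T · [Sigma^{-1} · (x - mu)] = (1)·(0.043) + (2)·(0.1039) = 0.2509.

Step 4 — take square root: d = √(0.2509) ≈ 0.5009.

d(x, mu) = √(0.2509) ≈ 0.5009


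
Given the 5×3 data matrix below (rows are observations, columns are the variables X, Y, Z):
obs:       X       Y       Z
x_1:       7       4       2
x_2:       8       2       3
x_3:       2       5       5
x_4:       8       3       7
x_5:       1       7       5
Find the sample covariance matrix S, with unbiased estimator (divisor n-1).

Step 1 — column means:
  mean(X) = (7 + 8 + 2 + 8 + 1) / 5 = 26/5 = 5.2
  mean(Y) = (4 + 2 + 5 + 3 + 7) / 5 = 21/5 = 4.2
  mean(Z) = (2 + 3 + 5 + 7 + 5) / 5 = 22/5 = 4.4

Step 2 — sample covariance S[i,j] = (1/(n-1)) · Σ_k (x_{k,i} - mean_i) · (x_{k,j} - mean_j), with n-1 = 4.
  S[X,X] = ((1.8)·(1.8) + (2.8)·(2.8) + (-3.2)·(-3.2) + (2.8)·(2.8) + (-4.2)·(-4.2)) / 4 = 46.8/4 = 11.7
  S[X,Y] = ((1.8)·(-0.2) + (2.8)·(-2.2) + (-3.2)·(0.8) + (2.8)·(-1.2) + (-4.2)·(2.8)) / 4 = -24.2/4 = -6.05
  S[X,Z] = ((1.8)·(-2.4) + (2.8)·(-1.4) + (-3.2)·(0.6) + (2.8)·(2.6) + (-4.2)·(0.6)) / 4 = -5.4/4 = -1.35
  S[Y,Y] = ((-0.2)·(-0.2) + (-2.2)·(-2.2) + (0.8)·(0.8) + (-1.2)·(-1.2) + (2.8)·(2.8)) / 4 = 14.8/4 = 3.7
  S[Y,Z] = ((-0.2)·(-2.4) + (-2.2)·(-1.4) + (0.8)·(0.6) + (-1.2)·(2.6) + (2.8)·(0.6)) / 4 = 2.6/4 = 0.65
  S[Z,Z] = ((-2.4)·(-2.4) + (-1.4)·(-1.4) + (0.6)·(0.6) + (2.6)·(2.6) + (0.6)·(0.6)) / 4 = 15.2/4 = 3.8

S is symmetric (S[j,i] = S[i,j]). Assembling:

S = [[11.7, -6.05, -1.35],
 [-6.05, 3.7, 0.65],
 [-1.35, 0.65, 3.8]]


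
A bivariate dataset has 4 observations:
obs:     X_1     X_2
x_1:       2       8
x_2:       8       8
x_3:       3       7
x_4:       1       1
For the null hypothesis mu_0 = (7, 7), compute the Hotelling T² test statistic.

Step 1 — sample mean vector:
  mean(X_1) = (2 + 8 + 3 + 1) / 4 = 14/4 = 3.5
  mean(X_2) = (8 + 8 + 7 + 1) / 4 = 24/4 = 6
  x̄ = (3.5, 6),  deviation x̄ - mu_0 = (3.5, 6) - (7, 7) = (-3.5, -1).

Step 2 — sample covariance matrix, S[i,j] = (1/(n-1)) · Σ_k (x_{k,i} - mean_i) · (x_{k,j} - mean_j), divisor n-1 = 3:
  S[X_1,X_1] = ((-1.5)·(-1.5) + (4.5)·(4.5) + (-0.5)·(-0.5) + (-2.5)·(-2.5)) / 3 = 29/3 = 9.6667
  S[X_1,X_2] = ((-1.5)·(2) + (4.5)·(2) + (-0.5)·(1) + (-2.5)·(-5)) / 3 = 18/3 = 6
  S[X_2,X_2] = ((2)·(2) + (2)·(2) + (1)·(1) + (-5)·(-5)) / 3 = 34/3 = 11.3333
  S = [[9.6667, 6],
 [6, 11.3333]].

Step 3 — invert S. det(S) = 9.6667·11.3333 - (6)² = 73.5556.
  S^{-1} = (1/det) · [[d, -b], [-b, a]] = [[0.1541, -0.0816],
 [-0.0816, 0.1314]].

Step 4 — quadratic form (x̄ - mu_0)^T · S^{-1} · (x̄ - mu_0):
  S^{-1} · (x̄ - mu_0) = (-0.4577, 0.1541),
  (x̄ - mu_0)^T · [...] = (-3.5)·(-0.4577) + (-1)·(0.1541) = 1.4479.

Step 5 — scale by n: T² = 4 · 1.4479 = 5.7915.

T² ≈ 5.7915


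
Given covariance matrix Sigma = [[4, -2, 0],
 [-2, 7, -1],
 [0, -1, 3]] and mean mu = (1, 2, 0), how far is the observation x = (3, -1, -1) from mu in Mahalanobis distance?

Step 1 — centre the observation: (x - mu) = (2, -3, -1).

Step 2 — invert Sigma (cofactor / det for 3×3, or solve directly):
  Sigma^{-1} = [[0.2941, 0.0882, 0.0294],
 [0.0882, 0.1765, 0.0588],
 [0.0294, 0.0588, 0.3529]].

Step 3 — form the quadratic (x - mu)^T · Sigma^{-1} · (x - mu):
  Sigma^{-1} · (x - mu) = (0.2941, -0.4118, -0.4706).
  (x - mu)^T · [Sigma^{-1} · (x - mu)] = (2)·(0.2941) + (-3)·(-0.4118) + (-1)·(-0.4706) = 2.2941.

Step 4 — take square root: d = √(2.2941) ≈ 1.5146.

d(x, mu) = √(2.2941) ≈ 1.5146


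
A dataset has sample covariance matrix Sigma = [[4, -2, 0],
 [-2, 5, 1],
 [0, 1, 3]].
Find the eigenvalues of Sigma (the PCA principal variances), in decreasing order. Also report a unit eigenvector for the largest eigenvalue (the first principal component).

Step 1 — characteristic polynomial p(λ) = det(λI - Sigma) = λ³ - tr·λ² + c_1·λ - det, where tr = trace, c_1 = sum of the principal 2×2 minors, det = det(Sigma):
  tr = 4 + 5 + 3 = 12,
  c_1 = (4·5 - (-2)²) + (4·3 - (0)²) + (5·3 - (1)²) = 16 + 12 + 14 = 42,
  det = 4·(5·3 - (1)²) - (-2)·((-2)·3 - (1)·(0)) + (0)·((-2)·(1) - 5·(0)) = 4·(14) - (-2)·(-6) + (0)·(-2) = 44.
  So p(λ) = λ³ - 12λ² + 42λ - 44.
Step 2 — look for an integer root (rational root theorem: any rational root is an integer divisor of 44). Testing λ = 2:
  p(2) = 8 - 48 + 84 - 44 = 0  ✓
  Dividing out (λ - 2): p(λ) = (λ - 2)(λ² - 10λ + 22).
Step 3 — remaining eigenvalues from the quadratic λ² - 10λ + 22 = 0:
  Δ = 10² - 4·22 = 100 - 88 = 12,  λ = (10 ± √12)/2 = (10 ± 3.4641)/2 ≈ 6.7321 or 3.2679.
  Sorted: λ_1 = 6.7321,  λ_2 = 3.2679,  λ_3 = 2  (check: sum = 12 = tr ✓).

Step 4 — unit eigenvector for λ_1 ≈ 6.7321: v spans the null space of (Sigma - λ_1 I), whose rows are
  r_1 = (-2.7321, -2, 0),  r_2 = (-2, -1.7321, 1),  r_3 = (0, 1, -3.7321).
  v is orthogonal to every row, so take v ∝ r_1 × r_2 = ((-2)·(1) - (0)·(-1.7321), (0)·(-2) - (-2.7321)·(1), (-2.7321)·(-1.7321) - (-2)·(-2)) ≈ (-2, 2.7321, 0.7321).
  Rescale (multiply by -1 so the first nonzero entry is positive): u = (2, -2.7321, -0.7321).
  ||u|| = √((2)² + (-2.7321)² + (-0.7321)²) = √(12) ≈ 3.4641,  v_1 = u/||u|| ≈ (0.5774, -0.7887, -0.2113) (||v_1|| = 1).

λ_1 = 6.7321,  λ_2 = 3.2679,  λ_3 = 2;  v_1 ≈ (0.5774, -0.7887, -0.2113)


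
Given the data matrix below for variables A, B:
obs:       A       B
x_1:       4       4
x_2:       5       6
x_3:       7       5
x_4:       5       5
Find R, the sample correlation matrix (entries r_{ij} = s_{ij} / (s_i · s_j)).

Step 1 — column means:
  mean(A) = (4 + 5 + 7 + 5) / 4 = 21/4 = 5.25
  mean(B) = (4 + 6 + 5 + 5) / 4 = 20/4 = 5

Step 2 — sample variances and covariances s[i,j] = (1/(n-1)) · Σ_k (x_{k,i} - mean_i) · (x_{k,j} - mean_j), with n-1 = 3:
  s[A,A] = ((-1.25)·(-1.25) + (-0.25)·(-0.25) + (1.75)·(1.75) + (-0.25)·(-0.25)) / 3 = 4.75/3 = 1.5833
  s[A,B] = ((-1.25)·(-1) + (-0.25)·(1) + (1.75)·(0) + (-0.25)·(0)) / 3 = 1/3 = 0.3333
  s[B,B] = ((-1)·(-1) + (1)·(1) + (0)·(0) + (0)·(0)) / 3 = 2/3 = 0.6667
  Sample standard deviations s_i = √(s[i,i]):
  s(A) = √(1.5833) = 1.2583
  s(B) = √(0.6667) = 0.8165

Step 3 — r_{ij} = s_{ij} / (s_i · s_j):
  r[A,A] = 1 (diagonal).
  r[A,B] = 0.3333 / (1.2583 · 0.8165) = 0.3333 / 1.0274 = 0.3244
  r[B,B] = 1 (diagonal).

R is symmetric with unit diagonal. Assembling:

R = [[1, 0.3244],
 [0.3244, 1]]


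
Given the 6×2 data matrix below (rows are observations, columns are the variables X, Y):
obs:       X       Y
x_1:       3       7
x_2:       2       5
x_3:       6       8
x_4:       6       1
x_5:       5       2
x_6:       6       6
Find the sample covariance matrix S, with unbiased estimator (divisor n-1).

Step 1 — column means:
  mean(X) = (3 + 2 + 6 + 6 + 5 + 6) / 6 = 28/6 = 4.6667
  mean(Y) = (7 + 5 + 8 + 1 + 2 + 6) / 6 = 29/6 = 4.8333

Step 2 — sample covariance S[i,j] = (1/(n-1)) · Σ_k (x_{k,i} - mean_i) · (x_{k,j} - mean_j), with n-1 = 5.
  S[X,X] = ((-1.6667)·(-1.6667) + (-2.6667)·(-2.6667) + (1.3333)·(1.3333) + (1.3333)·(1.3333) + (0.3333)·(0.3333) + (1.3333)·(1.3333)) / 5 = 15.3333/5 = 3.0667
  S[X,Y] = ((-1.6667)·(2.1667) + (-2.6667)·(0.1667) + (1.3333)·(3.1667) + (1.3333)·(-3.8333) + (0.3333)·(-2.8333) + (1.3333)·(1.1667)) / 5 = -4.3333/5 = -0.8667
  S[Y,Y] = ((2.1667)·(2.1667) + (0.1667)·(0.1667) + (3.1667)·(3.1667) + (-3.8333)·(-3.8333) + (-2.8333)·(-2.8333) + (1.1667)·(1.1667)) / 5 = 38.8333/5 = 7.7667

S is symmetric (S[j,i] = S[i,j]). Assembling:

S = [[3.0667, -0.8667],
 [-0.8667, 7.7667]]


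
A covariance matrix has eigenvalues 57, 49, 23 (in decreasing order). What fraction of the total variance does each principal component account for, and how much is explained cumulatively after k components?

Step 1 — total variance = trace(Sigma) = Σ λ_i = 57 + 49 + 23 = 129.

Step 2 — fraction explained by component i = λ_i / Σ λ:
  PC1: 57/129 = 0.4419
  PC2: 49/129 = 0.3798
  PC3: 23/129 = 0.1783

Step 3 — cumulative fraction after k components = (λ_1 + ... + λ_k) / Σ λ:
  k = 1: 57/129 = 0.4419
  k = 2: (57 + 49)/129 = 106/129 = 0.8217
  k = 3: (57 + 49 + 23)/129 = 129/129 = 1

Summary (fraction, with percent):

explained: PC1 0.4419 (44.19%), PC2 0.3798 (37.98%), PC3 0.1783 (17.83%);  cumulative: 0.4419, 0.8217, 1


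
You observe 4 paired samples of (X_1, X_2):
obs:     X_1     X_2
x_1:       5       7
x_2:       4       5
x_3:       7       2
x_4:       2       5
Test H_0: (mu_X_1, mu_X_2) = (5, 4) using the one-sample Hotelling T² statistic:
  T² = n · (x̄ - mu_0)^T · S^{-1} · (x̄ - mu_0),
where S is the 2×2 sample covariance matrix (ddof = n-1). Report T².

Step 1 — sample mean vector:
  mean(X_1) = (5 + 4 + 7 + 2) / 4 = 18/4 = 4.5
  mean(X_2) = (7 + 5 + 2 + 5) / 4 = 19/4 = 4.75
  x̄ = (4.5, 4.75),  deviation x̄ - mu_0 = (4.5, 4.75) - (5, 4) = (-0.5, 0.75).

Step 2 — sample covariance matrix, S[i,j] = (1/(n-1)) · Σ_k (x_{k,i} - mean_i) · (x_{k,j} - mean_j), divisor n-1 = 3:
  S[X_1,X_1] = ((0.5)·(0.5) + (-0.5)·(-0.5) + (2.5)·(2.5) + (-2.5)·(-2.5)) / 3 = 13/3 = 4.3333
  S[X_1,X_2] = ((0.5)·(2.25) + (-0.5)·(0.25) + (2.5)·(-2.75) + (-2.5)·(0.25)) / 3 = -6.5/3 = -2.1667
  S[X_2,X_2] = ((2.25)·(2.25) + (0.25)·(0.25) + (-2.75)·(-2.75) + (0.25)·(0.25)) / 3 = 12.75/3 = 4.25
  S = [[4.3333, -2.1667],
 [-2.1667, 4.25]].

Step 3 — invert S. det(S) = 4.3333·4.25 - (-2.1667)² = 13.7222.
  S^{-1} = (1/det) · [[d, -b], [-b, a]] = [[0.3097, 0.1579],
 [0.1579, 0.3158]].

Step 4 — quadratic form (x̄ - mu_0)^T · S^{-1} · (x̄ - mu_0):
  S^{-1} · (x̄ - mu_0) = (-0.0364, 0.1579),
  (x̄ - mu_0)^T · [...] = (-0.5)·(-0.0364) + (0.75)·(0.1579) = 0.1366.

Step 5 — scale by n: T² = 4 · 0.1366 = 0.5466.

T² ≈ 0.5466


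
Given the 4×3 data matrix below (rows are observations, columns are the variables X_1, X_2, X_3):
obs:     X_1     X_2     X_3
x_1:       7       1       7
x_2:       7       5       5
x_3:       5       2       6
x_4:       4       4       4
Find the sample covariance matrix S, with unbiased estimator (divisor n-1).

Step 1 — column means:
  mean(X_1) = (7 + 7 + 5 + 4) / 4 = 23/4 = 5.75
  mean(X_2) = (1 + 5 + 2 + 4) / 4 = 12/4 = 3
  mean(X_3) = (7 + 5 + 6 + 4) / 4 = 22/4 = 5.5

Step 2 — sample covariance S[i,j] = (1/(n-1)) · Σ_k (x_{k,i} - mean_i) · (x_{k,j} - mean_j), with n-1 = 3.
  S[X_1,X_1] = ((1.25)·(1.25) + (1.25)·(1.25) + (-0.75)·(-0.75) + (-1.75)·(-1.75)) / 3 = 6.75/3 = 2.25
  S[X_1,X_2] = ((1.25)·(-2) + (1.25)·(2) + (-0.75)·(-1) + (-1.75)·(1)) / 3 = -1/3 = -0.3333
  S[X_1,X_3] = ((1.25)·(1.5) + (1.25)·(-0.5) + (-0.75)·(0.5) + (-1.75)·(-1.5)) / 3 = 3.5/3 = 1.1667
  S[X_2,X_2] = ((-2)·(-2) + (2)·(2) + (-1)·(-1) + (1)·(1)) / 3 = 10/3 = 3.3333
  S[X_2,X_3] = ((-2)·(1.5) + (2)·(-0.5) + (-1)·(0.5) + (1)·(-1.5)) / 3 = -6/3 = -2
  S[X_3,X_3] = ((1.5)·(1.5) + (-0.5)·(-0.5) + (0.5)·(0.5) + (-1.5)·(-1.5)) / 3 = 5/3 = 1.6667

S is symmetric (S[j,i] = S[i,j]). Assembling:

S = [[2.25, -0.3333, 1.1667],
 [-0.3333, 3.3333, -2],
 [1.1667, -2, 1.6667]]


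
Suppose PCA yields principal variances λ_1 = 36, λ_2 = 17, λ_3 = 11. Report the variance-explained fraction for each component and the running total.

Step 1 — total variance = trace(Sigma) = Σ λ_i = 36 + 17 + 11 = 64.

Step 2 — fraction explained by component i = λ_i / Σ λ:
  PC1: 36/64 = 0.5625
  PC2: 17/64 = 0.2656
  PC3: 11/64 = 0.1719

Step 3 — cumulative fraction after k components = (λ_1 + ... + λ_k) / Σ λ:
  k = 1: 36/64 = 0.5625
  k = 2: (36 + 17)/64 = 53/64 = 0.8281
  k = 3: (36 + 17 + 11)/64 = 64/64 = 1

Summary (fraction, with percent):

explained: PC1 0.5625 (56.25%), PC2 0.2656 (26.56%), PC3 0.1719 (17.19%);  cumulative: 0.5625, 0.8281, 1


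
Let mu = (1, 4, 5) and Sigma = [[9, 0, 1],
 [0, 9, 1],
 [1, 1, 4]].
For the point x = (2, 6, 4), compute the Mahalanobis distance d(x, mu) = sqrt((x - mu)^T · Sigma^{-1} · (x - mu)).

Step 1 — centre the observation: (x - mu) = (1, 2, -1).

Step 2 — invert Sigma (cofactor / det for 3×3, or solve directly):
  Sigma^{-1} = [[0.1144, 0.0033, -0.0294],
 [0.0033, 0.1144, -0.0294],
 [-0.0294, -0.0294, 0.2647]].

Step 3 — form the quadratic (x - mu)^T · Sigma^{-1} · (x - mu):
  Sigma^{-1} · (x - mu) = (0.1503, 0.2614, -0.3529).
  (x - mu)^T · [Sigma^{-1} · (x - mu)] = (1)·(0.1503) + (2)·(0.2614) + (-1)·(-0.3529) = 1.0261.

Step 4 — take square root: d = √(1.0261) ≈ 1.013.

d(x, mu) = √(1.0261) ≈ 1.013


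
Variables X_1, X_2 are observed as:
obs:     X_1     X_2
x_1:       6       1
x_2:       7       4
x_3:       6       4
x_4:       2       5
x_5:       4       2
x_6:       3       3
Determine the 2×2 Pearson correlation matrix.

Step 1 — column means:
  mean(X_1) = (6 + 7 + 6 + 2 + 4 + 3) / 6 = 28/6 = 4.6667
  mean(X_2) = (1 + 4 + 4 + 5 + 2 + 3) / 6 = 19/6 = 3.1667

Step 2 — sample variances and covariances s[i,j] = (1/(n-1)) · Σ_k (x_{k,i} - mean_i) · (x_{k,j} - mean_j), with n-1 = 5:
  s[X_1,X_1] = ((1.3333)·(1.3333) + (2.3333)·(2.3333) + (1.3333)·(1.3333) + (-2.6667)·(-2.6667) + (-0.6667)·(-0.6667) + (-1.6667)·(-1.6667)) / 5 = 19.3333/5 = 3.8667
  s[X_1,X_2] = ((1.3333)·(-2.1667) + (2.3333)·(0.8333) + (1.3333)·(0.8333) + (-2.6667)·(1.8333) + (-0.6667)·(-1.1667) + (-1.6667)·(-0.1667)) / 5 = -3.6667/5 = -0.7333
  s[X_2,X_2] = ((-2.1667)·(-2.1667) + (0.8333)·(0.8333) + (0.8333)·(0.8333) + (1.8333)·(1.8333) + (-1.1667)·(-1.1667) + (-0.1667)·(-0.1667)) / 5 = 10.8333/5 = 2.1667
  Sample standard deviations s_i = √(s[i,i]):
  s(X_1) = √(3.8667) = 1.9664
  s(X_2) = √(2.1667) = 1.472

Step 3 — r_{ij} = s_{ij} / (s_i · s_j):
  r[X_1,X_1] = 1 (diagonal).
  r[X_1,X_2] = -0.7333 / (1.9664 · 1.472) = -0.7333 / 2.8944 = -0.2534
  r[X_2,X_2] = 1 (diagonal).

R is symmetric with unit diagonal. Assembling:

R = [[1, -0.2534],
 [-0.2534, 1]]


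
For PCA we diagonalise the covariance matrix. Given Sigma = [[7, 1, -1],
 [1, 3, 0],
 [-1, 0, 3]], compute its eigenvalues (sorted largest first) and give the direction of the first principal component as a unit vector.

Step 1 — characteristic polynomial p(λ) = det(λI - Sigma) = λ³ - tr·λ² + c_1·λ - det, where tr = trace, c_1 = sum of the principal 2×2 minors, det = det(Sigma):
  tr = 7 + 3 + 3 = 13,
  c_1 = (7·3 - (1)²) + (7·3 - (-1)²) + (3·3 - (0)²) = 20 + 20 + 9 = 49,
  det = 7·(3·3 - (0)²) - (1)·((1)·3 - (0)·(-1)) + (-1)·((1)·(0) - 3·(-1)) = 7·(9) - (1)·(3) + (-1)·(3) = 57.
  So p(λ) = λ³ - 13λ² + 49λ - 57.
Step 2 — look for an integer root (rational root theorem: any rational root is an integer divisor of 57). Testing λ = 3:
  p(3) = 27 - 117 + 147 - 57 = 0  ✓
  Dividing out (λ - 3): p(λ) = (λ - 3)(λ² - 10λ + 19).
Step 3 — remaining eigenvalues from the quadratic λ² - 10λ + 19 = 0:
  Δ = 10² - 4·19 = 100 - 76 = 24,  λ = (10 ± √24)/2 = (10 ± 4.899)/2 ≈ 7.4495 or 2.5505.
  Sorted: λ_1 = 7.4495,  λ_2 = 3,  λ_3 = 2.5505  (check: sum = 13 = tr ✓).

Step 4 — unit eigenvector for λ_1 ≈ 7.4495: v spans the null space of (Sigma - λ_1 I), whose rows are
  r_1 = (-0.4495, 1, -1),  r_2 = (1, -4.4495, 0),  r_3 = (-1, 0, -4.4495).
  v is orthogonal to every row, so take v ∝ r_1 × r_2 = ((1)·(0) - (-1)·(-4.4495), (-1)·(1) - (-0.4495)·(0), (-0.4495)·(-4.4495) - (1)·(1)) ≈ (-4.4495, -1, 1).
  Rescale (multiply by -1 so the first nonzero entry is positive): u = (4.4495, 1, -1).
  ||u|| = √((4.4495)² + (1)² + (-1)²) = √(21.798) ≈ 4.6688,  v_1 = u/||u|| ≈ (0.953, 0.2142, -0.2142) (||v_1|| = 1).

λ_1 = 7.4495,  λ_2 = 3,  λ_3 = 2.5505;  v_1 ≈ (0.953, 0.2142, -0.2142)


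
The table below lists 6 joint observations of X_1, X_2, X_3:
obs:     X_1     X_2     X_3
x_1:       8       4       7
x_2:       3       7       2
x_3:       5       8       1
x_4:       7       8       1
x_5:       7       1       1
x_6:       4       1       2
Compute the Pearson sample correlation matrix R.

Step 1 — column means:
  mean(X_1) = (8 + 3 + 5 + 7 + 7 + 4) / 6 = 34/6 = 5.6667
  mean(X_2) = (4 + 7 + 8 + 8 + 1 + 1) / 6 = 29/6 = 4.8333
  mean(X_3) = (7 + 2 + 1 + 1 + 1 + 2) / 6 = 14/6 = 2.3333

Step 2 — sample variances and covariances s[i,j] = (1/(n-1)) · Σ_k (x_{k,i} - mean_i) · (x_{k,j} - mean_j), with n-1 = 5:
  s[X_1,X_1] = ((2.3333)·(2.3333) + (-2.6667)·(-2.6667) + (-0.6667)·(-0.6667) + (1.3333)·(1.3333) + (1.3333)·(1.3333) + (-1.6667)·(-1.6667)) / 5 = 19.3333/5 = 3.8667
  s[X_1,X_2] = ((2.3333)·(-0.8333) + (-2.6667)·(2.1667) + (-0.6667)·(3.1667) + (1.3333)·(3.1667) + (1.3333)·(-3.8333) + (-1.6667)·(-3.8333)) / 5 = -4.3333/5 = -0.8667
  s[X_1,X_3] = ((2.3333)·(4.6667) + (-2.6667)·(-0.3333) + (-0.6667)·(-1.3333) + (1.3333)·(-1.3333) + (1.3333)·(-1.3333) + (-1.6667)·(-0.3333)) / 5 = 9.6667/5 = 1.9333
  s[X_2,X_2] = ((-0.8333)·(-0.8333) + (2.1667)·(2.1667) + (3.1667)·(3.1667) + (3.1667)·(3.1667) + (-3.8333)·(-3.8333) + (-3.8333)·(-3.8333)) / 5 = 54.8333/5 = 10.9667
  s[X_2,X_3] = ((-0.8333)·(4.6667) + (2.1667)·(-0.3333) + (3.1667)·(-1.3333) + (3.1667)·(-1.3333) + (-3.8333)·(-1.3333) + (-3.8333)·(-0.3333)) / 5 = -6.6667/5 = -1.3333
  s[X_3,X_3] = ((4.6667)·(4.6667) + (-0.3333)·(-0.3333) + (-1.3333)·(-1.3333) + (-1.3333)·(-1.3333) + (-1.3333)·(-1.3333) + (-0.3333)·(-0.3333)) / 5 = 27.3333/5 = 5.4667
  Sample standard deviations s_i = √(s[i,i]):
  s(X_1) = √(3.8667) = 1.9664
  s(X_2) = √(10.9667) = 3.3116
  s(X_3) = √(5.4667) = 2.3381

Step 3 — r_{ij} = s_{ij} / (s_i · s_j):
  r[X_1,X_1] = 1 (diagonal).
  r[X_1,X_2] = -0.8667 / (1.9664 · 3.3116) = -0.8667 / 6.5119 = -0.1331
  r[X_1,X_3] = 1.9333 / (1.9664 · 2.3381) = 1.9333 / 4.5976 = 0.4205
  r[X_2,X_2] = 1 (diagonal).
  r[X_2,X_3] = -1.3333 / (3.3116 · 2.3381) = -1.3333 / 7.7428 = -0.1722
  r[X_3,X_3] = 1 (diagonal).

R is symmetric with unit diagonal. Assembling:

R = [[1, -0.1331, 0.4205],
 [-0.1331, 1, -0.1722],
 [0.4205, -0.1722, 1]]


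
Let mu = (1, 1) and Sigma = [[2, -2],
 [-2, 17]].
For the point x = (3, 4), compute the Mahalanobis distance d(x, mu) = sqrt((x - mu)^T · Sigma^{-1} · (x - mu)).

Step 1 — centre the observation: (x - mu) = (2, 3).

Step 2 — invert Sigma. det(Sigma) = 2·17 - (-2)² = 30.
  Sigma^{-1} = (1/det) · [[d, -b], [-b, a]] = [[0.5667, 0.0667],
 [0.0667, 0.0667]].

Step 3 — form the quadratic (x - mu)^T · Sigma^{-1} · (x - mu):
  Sigma^{-1} · (x - mu) = (1.3333, 0.3333).
  (x - mu)^T · [Sigma^{-1} · (x - mu)] = (2)·(1.3333) + (3)·(0.3333) = 3.6667.

Step 4 — take square root: d = √(3.6667) ≈ 1.9149.

d(x, mu) = √(3.6667) ≈ 1.9149


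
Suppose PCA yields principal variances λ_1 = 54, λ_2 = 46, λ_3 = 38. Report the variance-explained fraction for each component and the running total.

Step 1 — total variance = trace(Sigma) = Σ λ_i = 54 + 46 + 38 = 138.

Step 2 — fraction explained by component i = λ_i / Σ λ:
  PC1: 54/138 = 0.3913
  PC2: 46/138 = 0.3333
  PC3: 38/138 = 0.2754

Step 3 — cumulative fraction after k components = (λ_1 + ... + λ_k) / Σ λ:
  k = 1: 54/138 = 0.3913
  k = 2: (54 + 46)/138 = 100/138 = 0.7246
  k = 3: (54 + 46 + 38)/138 = 138/138 = 1

Summary (fraction, with percent):

explained: PC1 0.3913 (39.13%), PC2 0.3333 (33.33%), PC3 0.2754 (27.54%);  cumulative: 0.3913, 0.7246, 1


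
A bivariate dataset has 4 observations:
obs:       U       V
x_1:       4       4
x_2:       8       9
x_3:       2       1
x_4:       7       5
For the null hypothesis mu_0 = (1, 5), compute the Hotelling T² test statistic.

Step 1 — sample mean vector:
  mean(U) = (4 + 8 + 2 + 7) / 4 = 21/4 = 5.25
  mean(V) = (4 + 9 + 1 + 5) / 4 = 19/4 = 4.75
  x̄ = (5.25, 4.75),  deviation x̄ - mu_0 = (5.25, 4.75) - (1, 5) = (4.25, -0.25).

Step 2 — sample covariance matrix, S[i,j] = (1/(n-1)) · Σ_k (x_{k,i} - mean_i) · (x_{k,j} - mean_j), divisor n-1 = 3:
  S[U,U] = ((-1.25)·(-1.25) + (2.75)·(2.75) + (-3.25)·(-3.25) + (1.75)·(1.75)) / 3 = 22.75/3 = 7.5833
  S[U,V] = ((-1.25)·(-0.75) + (2.75)·(4.25) + (-3.25)·(-3.75) + (1.75)·(0.25)) / 3 = 25.25/3 = 8.4167
  S[V,V] = ((-0.75)·(-0.75) + (4.25)·(4.25) + (-3.75)·(-3.75) + (0.25)·(0.25)) / 3 = 32.75/3 = 10.9167
  S = [[7.5833, 8.4167],
 [8.4167, 10.9167]].

Step 3 — invert S. det(S) = 7.5833·10.9167 - (8.4167)² = 11.9444.
  S^{-1} = (1/det) · [[d, -b], [-b, a]] = [[0.914, -0.7047],
 [-0.7047, 0.6349]].

Step 4 — quadratic form (x̄ - mu_0)^T · S^{-1} · (x̄ - mu_0):
  S^{-1} · (x̄ - mu_0) = (4.0605, -3.1535),
  (x̄ - mu_0)^T · [...] = (4.25)·(4.0605) + (-0.25)·(-3.1535) = 18.0453.

Step 5 — scale by n: T² = 4 · 18.0453 = 72.1814.

T² ≈ 72.1814


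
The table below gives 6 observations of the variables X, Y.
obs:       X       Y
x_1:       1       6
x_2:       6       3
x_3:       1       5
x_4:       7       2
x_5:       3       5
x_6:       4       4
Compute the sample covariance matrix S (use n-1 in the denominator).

Step 1 — column means:
  mean(X) = (1 + 6 + 1 + 7 + 3 + 4) / 6 = 22/6 = 3.6667
  mean(Y) = (6 + 3 + 5 + 2 + 5 + 4) / 6 = 25/6 = 4.1667

Step 2 — sample covariance S[i,j] = (1/(n-1)) · Σ_k (x_{k,i} - mean_i) · (x_{k,j} - mean_j), with n-1 = 5.
  S[X,X] = ((-2.6667)·(-2.6667) + (2.3333)·(2.3333) + (-2.6667)·(-2.6667) + (3.3333)·(3.3333) + (-0.6667)·(-0.6667) + (0.3333)·(0.3333)) / 5 = 31.3333/5 = 6.2667
  S[X,Y] = ((-2.6667)·(1.8333) + (2.3333)·(-1.1667) + (-2.6667)·(0.8333) + (3.3333)·(-2.1667) + (-0.6667)·(0.8333) + (0.3333)·(-0.1667)) / 5 = -17.6667/5 = -3.5333
  S[Y,Y] = ((1.8333)·(1.8333) + (-1.1667)·(-1.1667) + (0.8333)·(0.8333) + (-2.1667)·(-2.1667) + (0.8333)·(0.8333) + (-0.1667)·(-0.1667)) / 5 = 10.8333/5 = 2.1667

S is symmetric (S[j,i] = S[i,j]). Assembling:

S = [[6.2667, -3.5333],
 [-3.5333, 2.1667]]


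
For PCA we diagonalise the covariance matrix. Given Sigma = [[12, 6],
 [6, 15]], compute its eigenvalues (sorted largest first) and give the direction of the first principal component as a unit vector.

Step 1 — characteristic polynomial of 2×2 Sigma:
  det(Sigma - λI) = λ² - trace · λ + det = 0.
  trace = 12 + 15 = 27, det = 12·15 - (6)² = 144.
Step 2 — discriminant:
  Δ = trace² - 4·det = 729 - 576 = 153.
Step 3 — eigenvalues:
  λ = (trace ± √Δ)/2 = (27 ± 12.3693)/2,
  λ_1 = 19.6847,  λ_2 = 7.3153.

Step 4 — unit eigenvector for λ_1: solve (Sigma - λ_1 I)v = 0. First row:
  (12 - 19.6847)·v_x + (6)·v_y = 0, i.e. (-7.6847)·v_x + (6)·v_y = 0,
  so v ∝ (b, λ_1 - a) = (6, 7.6847) = u.
  ||u|| = √((6)² + (7.6847)²) = √(95.054) ≈ 9.7496,
  v_1 = u/||u|| ≈ (0.6154, 0.7882) (||v_1|| = 1).

λ_1 = 19.6847,  λ_2 = 7.3153;  v_1 ≈ (0.6154, 0.7882)


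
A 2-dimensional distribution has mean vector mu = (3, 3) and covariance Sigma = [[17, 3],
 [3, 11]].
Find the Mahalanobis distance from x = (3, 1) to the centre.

Step 1 — centre the observation: (x - mu) = (0, -2).

Step 2 — invert Sigma. det(Sigma) = 17·11 - (3)² = 178.
  Sigma^{-1} = (1/det) · [[d, -b], [-b, a]] = [[0.0618, -0.0169],
 [-0.0169, 0.0955]].

Step 3 — form the quadratic (x - mu)^T · Sigma^{-1} · (x - mu):
  Sigma^{-1} · (x - mu) = (0.0337, -0.191).
  (x - mu)^T · [Sigma^{-1} · (x - mu)] = (0)·(0.0337) + (-2)·(-0.191) = 0.382.

Step 4 — take square root: d = √(0.382) ≈ 0.6181.

d(x, mu) = √(0.382) ≈ 0.6181


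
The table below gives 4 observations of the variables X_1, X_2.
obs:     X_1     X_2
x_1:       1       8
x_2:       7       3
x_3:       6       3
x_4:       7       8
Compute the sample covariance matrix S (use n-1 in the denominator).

Step 1 — column means:
  mean(X_1) = (1 + 7 + 6 + 7) / 4 = 21/4 = 5.25
  mean(X_2) = (8 + 3 + 3 + 8) / 4 = 22/4 = 5.5

Step 2 — sample covariance S[i,j] = (1/(n-1)) · Σ_k (x_{k,i} - mean_i) · (x_{k,j} - mean_j), with n-1 = 3.
  S[X_1,X_1] = ((-4.25)·(-4.25) + (1.75)·(1.75) + (0.75)·(0.75) + (1.75)·(1.75)) / 3 = 24.75/3 = 8.25
  S[X_1,X_2] = ((-4.25)·(2.5) + (1.75)·(-2.5) + (0.75)·(-2.5) + (1.75)·(2.5)) / 3 = -12.5/3 = -4.1667
  S[X_2,X_2] = ((2.5)·(2.5) + (-2.5)·(-2.5) + (-2.5)·(-2.5) + (2.5)·(2.5)) / 3 = 25/3 = 8.3333

S is symmetric (S[j,i] = S[i,j]). Assembling:

S = [[8.25, -4.1667],
 [-4.1667, 8.3333]]


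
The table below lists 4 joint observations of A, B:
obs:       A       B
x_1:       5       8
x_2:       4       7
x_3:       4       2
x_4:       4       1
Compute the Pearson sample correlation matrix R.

Step 1 — column means:
  mean(A) = (5 + 4 + 4 + 4) / 4 = 17/4 = 4.25
  mean(B) = (8 + 7 + 2 + 1) / 4 = 18/4 = 4.5

Step 2 — sample variances and covariances s[i,j] = (1/(n-1)) · Σ_k (x_{k,i} - mean_i) · (x_{k,j} - mean_j), with n-1 = 3:
  s[A,A] = ((0.75)·(0.75) + (-0.25)·(-0.25) + (-0.25)·(-0.25) + (-0.25)·(-0.25)) / 3 = 0.75/3 = 0.25
  s[A,B] = ((0.75)·(3.5) + (-0.25)·(2.5) + (-0.25)·(-2.5) + (-0.25)·(-3.5)) / 3 = 3.5/3 = 1.1667
  s[B,B] = ((3.5)·(3.5) + (2.5)·(2.5) + (-2.5)·(-2.5) + (-3.5)·(-3.5)) / 3 = 37/3 = 12.3333
  Sample standard deviations s_i = √(s[i,i]):
  s(A) = √(0.25) = 0.5
  s(B) = √(12.3333) = 3.5119

Step 3 — r_{ij} = s_{ij} / (s_i · s_j):
  r[A,A] = 1 (diagonal).
  r[A,B] = 1.1667 / (0.5 · 3.5119) = 1.1667 / 1.7559 = 0.6644
  r[B,B] = 1 (diagonal).

R is symmetric with unit diagonal. Assembling:

R = [[1, 0.6644],
 [0.6644, 1]]


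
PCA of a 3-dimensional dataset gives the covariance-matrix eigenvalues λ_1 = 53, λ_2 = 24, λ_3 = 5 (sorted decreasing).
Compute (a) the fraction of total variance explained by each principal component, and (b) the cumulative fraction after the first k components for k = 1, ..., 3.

Step 1 — total variance = trace(Sigma) = Σ λ_i = 53 + 24 + 5 = 82.

Step 2 — fraction explained by component i = λ_i / Σ λ:
  PC1: 53/82 = 0.6463
  PC2: 24/82 = 0.2927
  PC3: 5/82 = 0.061

Step 3 — cumulative fraction after k components = (λ_1 + ... + λ_k) / Σ λ:
  k = 1: 53/82 = 0.6463
  k = 2: (53 + 24)/82 = 77/82 = 0.939
  k = 3: (53 + 24 + 5)/82 = 82/82 = 1

Summary (fraction, with percent):

explained: PC1 0.6463 (64.63%), PC2 0.2927 (29.27%), PC3 0.061 (6.1%);  cumulative: 0.6463, 0.939, 1


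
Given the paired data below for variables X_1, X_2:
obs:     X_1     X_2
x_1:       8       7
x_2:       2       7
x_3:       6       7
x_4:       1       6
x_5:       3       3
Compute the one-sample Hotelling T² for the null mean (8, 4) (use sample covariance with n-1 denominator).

Step 1 — sample mean vector:
  mean(X_1) = (8 + 2 + 6 + 1 + 3) / 5 = 20/5 = 4
  mean(X_2) = (7 + 7 + 7 + 6 + 3) / 5 = 30/5 = 6
  x̄ = (4, 6),  deviation x̄ - mu_0 = (4, 6) - (8, 4) = (-4, 2).

Step 2 — sample covariance matrix, S[i,j] = (1/(n-1)) · Σ_k (x_{k,i} - mean_i) · (x_{k,j} - mean_j), divisor n-1 = 4:
  S[X_1,X_1] = ((4)·(4) + (-2)·(-2) + (2)·(2) + (-3)·(-3) + (-1)·(-1)) / 4 = 34/4 = 8.5
  S[X_1,X_2] = ((4)·(1) + (-2)·(1) + (2)·(1) + (-3)·(0) + (-1)·(-3)) / 4 = 7/4 = 1.75
  S[X_2,X_2] = ((1)·(1) + (1)·(1) + (1)·(1) + (0)·(0) + (-3)·(-3)) / 4 = 12/4 = 3
  S = [[8.5, 1.75],
 [1.75, 3]].

Step 3 — invert S. det(S) = 8.5·3 - (1.75)² = 22.4375.
  S^{-1} = (1/det) · [[d, -b], [-b, a]] = [[0.1337, -0.078],
 [-0.078, 0.3788]].

Step 4 — quadratic form (x̄ - mu_0)^T · S^{-1} · (x̄ - mu_0):
  S^{-1} · (x̄ - mu_0) = (-0.6908, 1.0696),
  (x̄ - mu_0)^T · [...] = (-4)·(-0.6908) + (2)·(1.0696) = 4.9025.

Step 5 — scale by n: T² = 5 · 4.9025 = 24.5125.

T² ≈ 24.5125


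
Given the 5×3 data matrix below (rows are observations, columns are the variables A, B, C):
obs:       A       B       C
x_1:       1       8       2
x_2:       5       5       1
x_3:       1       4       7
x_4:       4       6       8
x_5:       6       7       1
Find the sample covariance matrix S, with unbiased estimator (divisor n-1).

Step 1 — column means:
  mean(A) = (1 + 5 + 1 + 4 + 6) / 5 = 17/5 = 3.4
  mean(B) = (8 + 5 + 4 + 6 + 7) / 5 = 30/5 = 6
  mean(C) = (2 + 1 + 7 + 8 + 1) / 5 = 19/5 = 3.8

Step 2 — sample covariance S[i,j] = (1/(n-1)) · Σ_k (x_{k,i} - mean_i) · (x_{k,j} - mean_j), with n-1 = 4.
  S[A,A] = ((-2.4)·(-2.4) + (1.6)·(1.6) + (-2.4)·(-2.4) + (0.6)·(0.6) + (2.6)·(2.6)) / 4 = 21.2/4 = 5.3
  S[A,B] = ((-2.4)·(2) + (1.6)·(-1) + (-2.4)·(-2) + (0.6)·(0) + (2.6)·(1)) / 4 = 1/4 = 0.25
  S[A,C] = ((-2.4)·(-1.8) + (1.6)·(-2.8) + (-2.4)·(3.2) + (0.6)·(4.2) + (2.6)·(-2.8)) / 4 = -12.6/4 = -3.15
  S[B,B] = ((2)·(2) + (-1)·(-1) + (-2)·(-2) + (0)·(0) + (1)·(1)) / 4 = 10/4 = 2.5
  S[B,C] = ((2)·(-1.8) + (-1)·(-2.8) + (-2)·(3.2) + (0)·(4.2) + (1)·(-2.8)) / 4 = -10/4 = -2.5
  S[C,C] = ((-1.8)·(-1.8) + (-2.8)·(-2.8) + (3.2)·(3.2) + (4.2)·(4.2) + (-2.8)·(-2.8)) / 4 = 46.8/4 = 11.7

S is symmetric (S[j,i] = S[i,j]). Assembling:

S = [[5.3, 0.25, -3.15],
 [0.25, 2.5, -2.5],
 [-3.15, -2.5, 11.7]]


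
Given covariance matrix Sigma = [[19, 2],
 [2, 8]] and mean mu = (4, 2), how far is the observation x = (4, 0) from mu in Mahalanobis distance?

Step 1 — centre the observation: (x - mu) = (0, -2).

Step 2 — invert Sigma. det(Sigma) = 19·8 - (2)² = 148.
  Sigma^{-1} = (1/det) · [[d, -b], [-b, a]] = [[0.0541, -0.0135],
 [-0.0135, 0.1284]].

Step 3 — form the quadratic (x - mu)^T · Sigma^{-1} · (x - mu):
  Sigma^{-1} · (x - mu) = (0.027, -0.2568).
  (x - mu)^T · [Sigma^{-1} · (x - mu)] = (0)·(0.027) + (-2)·(-0.2568) = 0.5135.

Step 4 — take square root: d = √(0.5135) ≈ 0.7166.

d(x, mu) = √(0.5135) ≈ 0.7166


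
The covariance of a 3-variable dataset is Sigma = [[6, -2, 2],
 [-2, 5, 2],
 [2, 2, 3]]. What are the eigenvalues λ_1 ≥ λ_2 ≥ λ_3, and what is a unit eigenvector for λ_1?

Step 1 — characteristic polynomial p(λ) = det(λI - Sigma) = λ³ - tr·λ² + c_1·λ - det, where tr = trace, c_1 = sum of the principal 2×2 minors, det = det(Sigma):
  tr = 6 + 5 + 3 = 14,
  c_1 = (6·5 - (-2)²) + (6·3 - (2)²) + (5·3 - (2)²) = 26 + 14 + 11 = 51,
  det = 6·(5·3 - (2)²) - (-2)·((-2)·3 - (2)·(2)) + (2)·((-2)·(2) - 5·(2)) = 6·(11) - (-2)·(-10) + (2)·(-14) = 18.
  So p(λ) = λ³ - 14λ² + 51λ - 18.
Step 2 — look for an integer root (rational root theorem: any rational root is an integer divisor of 18). Testing λ = 6:
  p(6) = 216 - 504 + 306 - 18 = 0  ✓
  Dividing out (λ - 6): p(λ) = (λ - 6)(λ² - 8λ + 3).
Step 3 — remaining eigenvalues from the quadratic λ² - 8λ + 3 = 0:
  Δ = 8² - 4·3 = 64 - 12 = 52,  λ = (8 ± √52)/2 = (8 ± 7.2111)/2 ≈ 7.6056 or 0.3944.
  Sorted: λ_1 = 7.6056,  λ_2 = 6,  λ_3 = 0.3944  (check: sum = 14 = tr ✓).

Step 4 — unit eigenvector for λ_1 ≈ 7.6056: v spans the null space of (Sigma - λ_1 I), whose rows are
  r_1 = (-1.6056, -2, 2),  r_2 = (-2, -2.6056, 2),  r_3 = (2, 2, -4.6056).
  v is orthogonal to every row, so take v ∝ r_1 × r_2 = ((-2)·(2) - (2)·(-2.6056), (2)·(-2) - (-1.6056)·(2), (-1.6056)·(-2.6056) - (-2)·(-2)) ≈ (1.2111, -0.7889, 0.1833).
  Let u = (1.2111, -0.7889, 0.1833).
  ||u|| = √((1.2111)² + (-0.7889)² + (0.1833)²) = √(2.1227) ≈ 1.457,  v_1 = u/||u|| ≈ (0.8313, -0.5415, 0.1258) (||v_1|| = 1).

λ_1 = 7.6056,  λ_2 = 6,  λ_3 = 0.3944;  v_1 ≈ (0.8313, -0.5415, 0.1258)


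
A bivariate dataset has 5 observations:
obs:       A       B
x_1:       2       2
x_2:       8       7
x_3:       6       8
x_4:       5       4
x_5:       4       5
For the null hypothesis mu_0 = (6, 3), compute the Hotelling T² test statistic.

Step 1 — sample mean vector:
  mean(A) = (2 + 8 + 6 + 5 + 4) / 5 = 25/5 = 5
  mean(B) = (2 + 7 + 8 + 4 + 5) / 5 = 26/5 = 5.2
  x̄ = (5, 5.2),  deviation x̄ - mu_0 = (5, 5.2) - (6, 3) = (-1, 2.2).

Step 2 — sample covariance matrix, S[i,j] = (1/(n-1)) · Σ_k (x_{k,i} - mean_i) · (x_{k,j} - mean_j), divisor n-1 = 4:
  S[A,A] = ((-3)·(-3) + (3)·(3) + (1)·(1) + (0)·(0) + (-1)·(-1)) / 4 = 20/4 = 5
  S[A,B] = ((-3)·(-3.2) + (3)·(1.8) + (1)·(2.8) + (0)·(-1.2) + (-1)·(-0.2)) / 4 = 18/4 = 4.5
  S[B,B] = ((-3.2)·(-3.2) + (1.8)·(1.8) + (2.8)·(2.8) + (-1.2)·(-1.2) + (-0.2)·(-0.2)) / 4 = 22.8/4 = 5.7
  S = [[5, 4.5],
 [4.5, 5.7]].

Step 3 — invert S. det(S) = 5·5.7 - (4.5)² = 8.25.
  S^{-1} = (1/det) · [[d, -b], [-b, a]] = [[0.6909, -0.5455],
 [-0.5455, 0.6061]].

Step 4 — quadratic form (x̄ - mu_0)^T · S^{-1} · (x̄ - mu_0):
  S^{-1} · (x̄ - mu_0) = (-1.8909, 1.8788),
  (x̄ - mu_0)^T · [...] = (-1)·(-1.8909) + (2.2)·(1.8788) = 6.0242.

Step 5 — scale by n: T² = 5 · 6.0242 = 30.1212.

T² ≈ 30.1212


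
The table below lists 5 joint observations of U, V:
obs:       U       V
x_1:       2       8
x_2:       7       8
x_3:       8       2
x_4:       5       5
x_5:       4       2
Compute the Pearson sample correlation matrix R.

Step 1 — column means:
  mean(U) = (2 + 7 + 8 + 5 + 4) / 5 = 26/5 = 5.2
  mean(V) = (8 + 8 + 2 + 5 + 2) / 5 = 25/5 = 5

Step 2 — sample variances and covariances s[i,j] = (1/(n-1)) · Σ_k (x_{k,i} - mean_i) · (x_{k,j} - mean_j), with n-1 = 4:
  s[U,U] = ((-3.2)·(-3.2) + (1.8)·(1.8) + (2.8)·(2.8) + (-0.2)·(-0.2) + (-1.2)·(-1.2)) / 4 = 22.8/4 = 5.7
  s[U,V] = ((-3.2)·(3) + (1.8)·(3) + (2.8)·(-3) + (-0.2)·(0) + (-1.2)·(-3)) / 4 = -9/4 = -2.25
  s[V,V] = ((3)·(3) + (3)·(3) + (-3)·(-3) + (0)·(0) + (-3)·(-3)) / 4 = 36/4 = 9
  Sample standard deviations s_i = √(s[i,i]):
  s(U) = √(5.7) = 2.3875
  s(V) = √(9) = 3

Step 3 — r_{ij} = s_{ij} / (s_i · s_j):
  r[U,U] = 1 (diagonal).
  r[U,V] = -2.25 / (2.3875 · 3) = -2.25 / 7.1624 = -0.3141
  r[V,V] = 1 (diagonal).

R is symmetric with unit diagonal. Assembling:

R = [[1, -0.3141],
 [-0.3141, 1]]


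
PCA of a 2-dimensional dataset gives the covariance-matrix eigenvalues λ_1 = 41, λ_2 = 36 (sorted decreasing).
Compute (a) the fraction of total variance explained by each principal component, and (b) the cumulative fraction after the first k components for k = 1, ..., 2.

Step 1 — total variance = trace(Sigma) = Σ λ_i = 41 + 36 = 77.

Step 2 — fraction explained by component i = λ_i / Σ λ:
  PC1: 41/77 = 0.5325
  PC2: 36/77 = 0.4675

Step 3 — cumulative fraction after k components = (λ_1 + ... + λ_k) / Σ λ:
  k = 1: 41/77 = 0.5325
  k = 2: (41 + 36)/77 = 77/77 = 1

Summary (fraction, with percent):

explained: PC1 0.5325 (53.25%), PC2 0.4675 (46.75%);  cumulative: 0.5325, 1


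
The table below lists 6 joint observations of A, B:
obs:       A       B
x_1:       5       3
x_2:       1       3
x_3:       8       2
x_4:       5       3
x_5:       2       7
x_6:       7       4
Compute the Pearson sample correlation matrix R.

Step 1 — column means:
  mean(A) = (5 + 1 + 8 + 5 + 2 + 7) / 6 = 28/6 = 4.6667
  mean(B) = (3 + 3 + 2 + 3 + 7 + 4) / 6 = 22/6 = 3.6667

Step 2 — sample variances and covariances s[i,j] = (1/(n-1)) · Σ_k (x_{k,i} - mean_i) · (x_{k,j} - mean_j), with n-1 = 5:
  s[A,A] = ((0.3333)·(0.3333) + (-3.6667)·(-3.6667) + (3.3333)·(3.3333) + (0.3333)·(0.3333) + (-2.6667)·(-2.6667) + (2.3333)·(2.3333)) / 5 = 37.3333/5 = 7.4667
  s[A,B] = ((0.3333)·(-0.6667) + (-3.6667)·(-0.6667) + (3.3333)·(-1.6667) + (0.3333)·(-0.6667) + (-2.6667)·(3.3333) + (2.3333)·(0.3333)) / 5 = -11.6667/5 = -2.3333
  s[B,B] = ((-0.6667)·(-0.6667) + (-0.6667)·(-0.6667) + (-1.6667)·(-1.6667) + (-0.6667)·(-0.6667) + (3.3333)·(3.3333) + (0.3333)·(0.3333)) / 5 = 15.3333/5 = 3.0667
  Sample standard deviations s_i = √(s[i,i]):
  s(A) = √(7.4667) = 2.7325
  s(B) = √(3.0667) = 1.7512

Step 3 — r_{ij} = s_{ij} / (s_i · s_j):
  r[A,A] = 1 (diagonal).
  r[A,B] = -2.3333 / (2.7325 · 1.7512) = -2.3333 / 4.7852 = -0.4876
  r[B,B] = 1 (diagonal).

R is symmetric with unit diagonal. Assembling:

R = [[1, -0.4876],
 [-0.4876, 1]]


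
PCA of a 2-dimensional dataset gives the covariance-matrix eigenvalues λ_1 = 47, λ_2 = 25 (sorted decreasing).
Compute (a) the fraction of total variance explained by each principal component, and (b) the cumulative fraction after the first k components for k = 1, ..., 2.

Step 1 — total variance = trace(Sigma) = Σ λ_i = 47 + 25 = 72.

Step 2 — fraction explained by component i = λ_i / Σ λ:
  PC1: 47/72 = 0.6528
  PC2: 25/72 = 0.3472

Step 3 — cumulative fraction after k components = (λ_1 + ... + λ_k) / Σ λ:
  k = 1: 47/72 = 0.6528
  k = 2: (47 + 25)/72 = 72/72 = 1

Summary (fraction, with percent):

explained: PC1 0.6528 (65.28%), PC2 0.3472 (34.72%);  cumulative: 0.6528, 1
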